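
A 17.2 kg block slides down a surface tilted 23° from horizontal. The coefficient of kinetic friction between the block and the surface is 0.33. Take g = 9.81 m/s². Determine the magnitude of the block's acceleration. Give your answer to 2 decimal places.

Resolving the weight along the incline: the component pulling the block down the slope is mg sin 23° = 17.2 × 9.81 × 0.3907 = 65.924 N, and the normal force is N = mg cos 23° = 17.2 × 9.81 × 0.9205 = 155.318 N.
Kinetic friction acts up the slope with magnitude f = μN = 0.33 × 155.318 = 51.255 N.
Net force along the incline is 65.924 − 51.255 = 14.669 N, so a = 14.669 / 17.2 = 0.8528 m/s².

0.85 m/s²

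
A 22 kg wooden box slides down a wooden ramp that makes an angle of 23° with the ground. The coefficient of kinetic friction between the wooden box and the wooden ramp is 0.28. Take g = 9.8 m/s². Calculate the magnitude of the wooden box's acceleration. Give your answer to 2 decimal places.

1.30 m/s²

Resolving the weight along the incline: the component pulling the wooden box down the slope is mg sin 23° = 22 × 9.8 × 0.3907 = 84.235 N, and the normal force is N = mg cos 23° = 22 × 9.8 × 0.9205 = 198.460 N.
Kinetic friction acts up the slope with magnitude f = μN = 0.28 × 198.460 = 55.569 N.
Net force along the incline is 84.235 − 55.569 = 28.666 N, so a = 28.666 / 22 = 1.3030 m/s².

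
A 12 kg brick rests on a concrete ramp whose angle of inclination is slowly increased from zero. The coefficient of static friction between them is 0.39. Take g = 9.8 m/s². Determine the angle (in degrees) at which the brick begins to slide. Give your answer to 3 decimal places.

At the threshold of sliding, static friction is at its maximum μ_s N and exactly balances the weight component along the incline: mg sin θ = μ_s mg cos θ.
Hence tan θ = μ_s = 0.39, so θ = arctan(0.39) = 21.3058°.

21.306°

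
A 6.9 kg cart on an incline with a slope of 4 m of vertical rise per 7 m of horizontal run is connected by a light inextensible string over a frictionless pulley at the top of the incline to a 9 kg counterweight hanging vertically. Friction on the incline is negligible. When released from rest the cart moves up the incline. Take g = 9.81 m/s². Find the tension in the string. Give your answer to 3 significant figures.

57.3 N

For the cart on the incline: the weight component along the slope is m₁g sin 29.74° = 6.9 × 9.81 × 0.4961 = 33.581 N and the normal force is N = m₁g cos 29.74° = 58.771 N.
Newton's second law for the cart (up-slope positive): T − 33.581 = 6.9 a. For the hanging counterweight (downward positive): 9 × 9.81 − T = 9 a.
Adding the two equations eliminates T: 54.709 = 15.9 a, so a = 3.4408 m/s².
Then from the hanging counterweight's equation, T = 9 × (9.81 − 3.4408) = 57.323 N.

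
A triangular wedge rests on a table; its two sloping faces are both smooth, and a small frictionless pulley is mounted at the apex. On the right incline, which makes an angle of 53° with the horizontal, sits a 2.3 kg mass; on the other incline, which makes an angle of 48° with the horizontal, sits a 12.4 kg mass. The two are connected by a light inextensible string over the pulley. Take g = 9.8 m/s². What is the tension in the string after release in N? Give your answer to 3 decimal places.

29.314 N

Resolve each weight along its own incline: the 2.3 kg mass has component 2.3 × 9.8 × sin 53° = 18.001 N down its slope, and the 12.4 kg mass has 12.4 × 9.8 × sin 48° = 90.307 N down its slope.
The 12.4 kg side's 90.307 N exceeds the other side's 18.001 N, so that mass slides down and the 2.3 kg mass slides up. Taking that direction as positive, Newton's second law for the whole system gives 90.307 − 18.001 = (2.3 + 12.4) a, so a = 72.306 / 14.7 = 4.9188 m/s².
For the 2.3 kg mass (up-slope positive): T − 18.001 = 2.3 × 4.9188, so T = 29.314 N.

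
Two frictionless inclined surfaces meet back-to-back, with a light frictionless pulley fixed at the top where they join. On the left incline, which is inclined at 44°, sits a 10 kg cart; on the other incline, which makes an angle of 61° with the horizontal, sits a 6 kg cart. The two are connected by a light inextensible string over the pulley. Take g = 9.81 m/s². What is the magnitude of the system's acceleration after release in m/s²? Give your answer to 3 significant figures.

Resolve each weight along its own incline: the 10 kg mass has component 10 × 9.81 × sin 44° = 68.146 N down its slope, and the 6 kg mass has 6 × 9.81 × sin 61° = 51.480 N down its slope.
The 10 kg side's 68.146 N exceeds the other side's 51.480 N, so that mass slides down and the 6 kg mass slides up. Taking that direction as positive, Newton's second law for the whole system gives 68.146 − 51.480 = (10 + 6) a, so a = 16.666 / 16 = 1.0416 m/s².

1.04 m/s²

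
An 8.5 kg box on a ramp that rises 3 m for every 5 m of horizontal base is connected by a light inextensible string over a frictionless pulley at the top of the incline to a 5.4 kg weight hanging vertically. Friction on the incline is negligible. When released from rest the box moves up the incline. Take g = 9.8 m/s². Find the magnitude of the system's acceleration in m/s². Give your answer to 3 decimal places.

0.724 m/s²

For the box on the incline: the weight component along the slope is m₁g sin 30.96° = 8.5 × 9.8 × 0.5145 = 42.858 N and the normal force is N = m₁g cos 30.96° = 71.429 N.
Newton's second law for the box (up-slope positive): T − 42.858 = 8.5 a. For the hanging weight (downward positive): 5.4 × 9.8 − T = 5.4 a.
Adding the two equations eliminates T: 10.062 = 13.9 a, so a = 0.7239 m/s².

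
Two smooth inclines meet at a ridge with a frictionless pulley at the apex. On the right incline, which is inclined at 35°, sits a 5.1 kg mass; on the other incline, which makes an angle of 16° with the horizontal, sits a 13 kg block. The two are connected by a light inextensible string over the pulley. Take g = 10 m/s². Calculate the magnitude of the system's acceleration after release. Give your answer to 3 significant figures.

0.364 m/s²

Resolve each weight along its own incline: the 5.1 kg mass has component 5.1 × 10 × sin 35° = 29.252 N down its slope, and the 13 kg mass has 13 × 10 × sin 16° = 35.833 N down its slope.
The 13 kg side's 35.833 N exceeds the other side's 29.252 N, so that mass slides down and the 5.1 kg mass slides up. Taking that direction as positive, Newton's second law for the whole system gives 35.833 − 29.252 = (5.1 + 13) a, so a = 6.581 / 18.1 = 0.3636 m/s².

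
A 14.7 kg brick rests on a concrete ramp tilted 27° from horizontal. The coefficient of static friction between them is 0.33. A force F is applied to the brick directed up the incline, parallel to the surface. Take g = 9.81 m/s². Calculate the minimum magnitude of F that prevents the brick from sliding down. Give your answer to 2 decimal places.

The normal force is N = mg cos 27° = 128.489 N. With F at its minimum the brick is on the verge of sliding down, so static friction is at its maximum μ_s N = 0.33 × 128.489 = 42.401 N and acts up the slope.
Equilibrium along the incline: F + μ_s N = mg sin 27°, so F = 65.469 − 42.401 = 23.068 N.

23.07 N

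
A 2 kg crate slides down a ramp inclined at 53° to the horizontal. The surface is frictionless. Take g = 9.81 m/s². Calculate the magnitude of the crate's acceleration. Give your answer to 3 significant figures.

Resolving the weight along the incline: the component pulling the crate down the slope is mg sin 53° = 2 × 9.81 × 0.7986 = 15.669 N, and the normal force is N = mg cos 53° = 2 × 9.81 × 0.6018 = 11.807 N.
With no friction the net force along the incline is 15.669 N, so a = g sin 53° = 15.669 / 2 = 7.8345 m/s².

7.83 m/s²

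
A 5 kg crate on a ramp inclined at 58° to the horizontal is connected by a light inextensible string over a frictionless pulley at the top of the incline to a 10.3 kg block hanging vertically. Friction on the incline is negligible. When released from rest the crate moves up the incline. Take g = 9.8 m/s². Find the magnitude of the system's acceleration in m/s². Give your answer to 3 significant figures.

For the crate on the incline: the weight component along the slope is m₁g sin 58° = 5 × 9.8 × 0.8480 = 41.552 N and the normal force is N = m₁g cos 58° = 25.966 N.
Newton's second law for the crate (up-slope positive): T − 41.552 = 5 a. For the hanging block (downward positive): 10.3 × 9.8 − T = 10.3 a.
Adding the two equations eliminates T: 59.388 = 15.3 a, so a = 3.8816 m/s².

3.88 m/s²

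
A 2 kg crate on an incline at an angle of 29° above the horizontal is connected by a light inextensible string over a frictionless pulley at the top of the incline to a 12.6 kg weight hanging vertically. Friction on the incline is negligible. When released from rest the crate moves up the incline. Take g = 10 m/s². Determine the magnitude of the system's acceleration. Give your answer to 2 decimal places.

For the crate on the incline: the weight component along the slope is m₁g sin 29° = 2 × 10 × 0.4848 = 9.696 N and the normal force is N = m₁g cos 29° = 17.492 N.
Newton's second law for the crate (up-slope positive): T − 9.696 = 2 a. For the hanging weight (downward positive): 12.6 × 10 − T = 12.6 a.
Adding the two equations eliminates T: 116.304 = 14.6 a, so a = 7.9660 m/s².

7.97 m/s²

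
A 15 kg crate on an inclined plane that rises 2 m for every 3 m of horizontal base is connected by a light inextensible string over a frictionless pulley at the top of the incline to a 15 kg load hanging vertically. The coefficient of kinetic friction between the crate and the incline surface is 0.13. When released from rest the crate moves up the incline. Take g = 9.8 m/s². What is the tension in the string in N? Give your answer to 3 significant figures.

122 N

For the crate on the incline: the weight component along the slope is m₁g sin 33.69° = 15 × 9.8 × 0.5547 = 81.541 N and the normal force is N = m₁g cos 33.69° = 122.311 N.
Kinetic friction opposes the crate's motion up the incline: f = μN = 0.13 × 122.311 = 15.900 N acting down the slope.
Newton's second law for the crate (up-slope positive): T − 81.541 − 15.900 = 15 a. For the hanging load (downward positive): 15 × 9.8 − T = 15 a.
Adding the two equations eliminates T: 49.559 = 30 a, so a = 1.6520 m/s².
Then from the hanging load's equation, T = 15 × (9.8 − 1.6520) = 122.220 N.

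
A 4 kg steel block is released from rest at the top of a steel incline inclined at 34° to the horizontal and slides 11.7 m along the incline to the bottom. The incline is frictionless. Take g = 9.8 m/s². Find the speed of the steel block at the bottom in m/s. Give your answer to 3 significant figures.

The weight component along the incline is mg sin 34° = 21.920 N and the normal force is N = mg cos 34° = 32.498 N.
With no friction, a = g sin 34° = 5.4801 m/s².
Starting from rest over a distance of 11.7 m, v² = 2aL = 2 × 5.4801 × 11.7 = 128.2343, so v = 11.3241 m/s.

11.3 m/s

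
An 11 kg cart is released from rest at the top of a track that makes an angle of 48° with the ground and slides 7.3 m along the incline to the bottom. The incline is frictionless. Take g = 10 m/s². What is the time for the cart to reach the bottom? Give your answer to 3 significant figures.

1.40 s

The weight component along the incline is mg sin 48° = 81.746 N and the normal force is N = mg cos 48° = 73.604 N.
With no friction, a = g sin 48° = 7.4314 m/s².
Starting from rest, L = ½at², so t = √(2L/a) = √(2 × 7.3 / 7.4314) = 1.4017 s.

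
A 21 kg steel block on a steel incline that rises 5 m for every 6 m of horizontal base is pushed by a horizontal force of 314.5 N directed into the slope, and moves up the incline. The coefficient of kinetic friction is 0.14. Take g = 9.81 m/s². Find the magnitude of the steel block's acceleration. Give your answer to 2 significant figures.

2.8 m/s²

The horizontal push has components F cos 39.81° = 314.5 × 0.7682 = 241.599 N up the incline and F sin 39.81° = 314.5 × 0.6402 = 201.343 N pressing into the surface.
The normal force is therefore N = mg cos 39.81° + F sin 39.81° = 158.257 + 201.343 = 359.600 N, and kinetic friction down the slope is μN = 0.14 × 359.600 = 50.344 N.
Along the incline: F cos 39.81° − mg sin 39.81° − μN = ma, so 241.599 − 131.888 − 50.344 = 21 a, giving a = 2.8270 m/s².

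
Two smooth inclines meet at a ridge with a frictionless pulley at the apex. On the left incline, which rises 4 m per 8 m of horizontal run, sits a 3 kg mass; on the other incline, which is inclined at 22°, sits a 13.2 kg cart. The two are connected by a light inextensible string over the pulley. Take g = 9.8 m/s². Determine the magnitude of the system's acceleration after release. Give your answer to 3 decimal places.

2.180 m/s²

Resolve each weight along its own incline: the 3 kg mass has component 3 × 9.8 × sin 26.57° = 13.148 N down its slope, and the 13.2 kg mass has 13.2 × 9.8 × sin 22° = 48.459 N down its slope.
The 13.2 kg side's 48.459 N exceeds the other side's 13.148 N, so that mass slides down and the 3 kg mass slides up. Taking that direction as positive, Newton's second law for the whole system gives 48.459 − 13.148 = (3 + 13.2) a, so a = 35.311 / 16.2 = 2.1797 m/s².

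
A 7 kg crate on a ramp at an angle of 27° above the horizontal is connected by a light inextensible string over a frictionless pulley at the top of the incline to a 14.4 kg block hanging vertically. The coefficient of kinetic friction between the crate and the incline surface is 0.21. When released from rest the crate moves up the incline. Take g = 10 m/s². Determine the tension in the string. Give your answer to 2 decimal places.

For the crate on the incline: the weight component along the slope is m₁g sin 27° = 7 × 10 × 0.4540 = 31.780 N and the normal force is N = m₁g cos 27° = 62.370 N.
Kinetic friction opposes the crate's motion up the incline: f = μN = 0.21 × 62.370 = 13.098 N acting down the slope.
Newton's second law for the crate (up-slope positive): T − 31.780 − 13.098 = 7 a. For the hanging block (downward positive): 14.4 × 10 − T = 14.4 a.
Adding the two equations eliminates T: 99.122 = 21.4 a, so a = 4.6319 m/s².
Then from the hanging block's equation, T = 14.4 × (10 − 4.6319) = 77.301 N.

77.30 N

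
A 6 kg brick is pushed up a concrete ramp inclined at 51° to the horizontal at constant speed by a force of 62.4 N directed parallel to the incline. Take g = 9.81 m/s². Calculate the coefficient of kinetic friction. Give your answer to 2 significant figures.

At constant speed ΣF = 0 along the incline. The applied 62.4 N acts up the slope; the weight component mg sin 51° = 45.743 N and kinetic friction μN both act down the slope.
So 62.4 = 45.743 + μ × 37.042, giving μ = (62.4 − 45.743) / 37.042 = 0.4497.

0.45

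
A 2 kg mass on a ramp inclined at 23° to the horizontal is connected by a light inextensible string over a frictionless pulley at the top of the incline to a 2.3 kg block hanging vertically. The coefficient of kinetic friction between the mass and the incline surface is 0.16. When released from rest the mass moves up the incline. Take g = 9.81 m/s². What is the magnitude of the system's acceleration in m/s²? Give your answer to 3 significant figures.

For the mass on the incline: the weight component along the slope is m₁g sin 23° = 2 × 9.81 × 0.3907 = 7.666 N and the normal force is N = m₁g cos 23° = 18.060 N.
Kinetic friction opposes the mass's motion up the incline: f = μN = 0.16 × 18.060 = 2.890 N acting down the slope.
Newton's second law for the mass (up-slope positive): T − 7.666 − 2.890 = 2 a. For the hanging block (downward positive): 2.3 × 9.81 − T = 2.3 a.
Adding the two equations eliminates T: 12.007 = 4.3 a, so a = 2.7923 m/s².

2.79 m/s²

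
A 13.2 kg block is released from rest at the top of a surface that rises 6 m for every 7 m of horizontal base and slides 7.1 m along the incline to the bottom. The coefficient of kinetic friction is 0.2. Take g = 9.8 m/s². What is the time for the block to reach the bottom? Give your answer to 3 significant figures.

The weight component along the incline is mg sin 40.60° = 84.186 N and the normal force is N = mg cos 40.60° = 98.217 N.
Friction up the slope is f = μN = 0.2 × 98.217 = 19.643 N, so the net downslope force is 84.186 − 19.643 = 64.543 N and a = 64.543 / 13.2 = 4.8896 m/s².
Starting from rest, L = ½at², so t = √(2L/a) = √(2 × 7.1 / 4.8896) = 1.7041 s.

1.70 s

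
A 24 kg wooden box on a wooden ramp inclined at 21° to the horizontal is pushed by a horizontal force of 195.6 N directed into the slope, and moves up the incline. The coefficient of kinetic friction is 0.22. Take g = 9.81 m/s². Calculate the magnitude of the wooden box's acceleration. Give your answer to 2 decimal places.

1.44 m/s²

The horizontal push has components F cos 21° = 195.6 × 0.9336 = 182.612 N up the incline and F sin 21° = 195.6 × 0.3584 = 70.103 N pressing into the surface.
The normal force is therefore N = mg cos 21° + F sin 21° = 219.807 + 70.103 = 289.910 N, and kinetic friction down the slope is μN = 0.22 × 289.910 = 63.780 N.
Along the incline: F cos 21° − mg sin 21° − μN = ma, so 182.612 − 84.382 − 63.780 = 24 a, giving a = 1.4354 m/s².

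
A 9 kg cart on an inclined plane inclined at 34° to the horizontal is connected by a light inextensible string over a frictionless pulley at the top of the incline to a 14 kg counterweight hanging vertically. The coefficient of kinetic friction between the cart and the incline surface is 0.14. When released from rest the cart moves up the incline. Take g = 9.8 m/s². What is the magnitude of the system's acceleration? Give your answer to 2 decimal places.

For the cart on the incline: the weight component along the slope is m₁g sin 34° = 9 × 9.8 × 0.5592 = 49.321 N and the normal force is N = m₁g cos 34° = 73.121 N.
Kinetic friction opposes the cart's motion up the incline: f = μN = 0.14 × 73.121 = 10.237 N acting down the slope.
Newton's second law for the cart (up-slope positive): T − 49.321 − 10.237 = 9 a. For the hanging counterweight (downward positive): 14 × 9.8 − T = 14 a.
Adding the two equations eliminates T: 77.642 = 23 a, so a = 3.3757 m/s².

3.38 m/s²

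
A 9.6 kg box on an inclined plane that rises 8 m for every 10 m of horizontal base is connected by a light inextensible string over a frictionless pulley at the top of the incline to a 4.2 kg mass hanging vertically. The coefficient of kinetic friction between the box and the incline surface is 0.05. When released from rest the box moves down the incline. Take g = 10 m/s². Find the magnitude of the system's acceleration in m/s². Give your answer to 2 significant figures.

1.0 m/s²

For the box on the incline: the weight component along the slope is m₁g sin 38.66° = 9.6 × 10 × 0.6247 = 59.971 N and the normal force is N = m₁g cos 38.66° = 74.963 N.
Kinetic friction opposes the box's motion down the incline: f = μN = 0.05 × 74.963 = 3.748 N acting up the slope.
Newton's second law for the box (down-slope positive): 59.971 − 3.748 − T = 9.6 a. For the hanging mass (upward positive): T − 4.2 × 10 = 4.2 a.
Adding the two equations eliminates T: 14.223 = 13.8 a, so a = 1.0307 m/s².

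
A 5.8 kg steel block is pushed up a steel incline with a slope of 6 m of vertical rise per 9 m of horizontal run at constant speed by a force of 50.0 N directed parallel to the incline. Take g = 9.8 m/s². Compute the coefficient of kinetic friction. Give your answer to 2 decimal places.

0.39

At constant speed ΣF = 0 along the incline. The applied 50.0 N acts up the slope; the weight component mg sin 33.69° = 31.529 N and kinetic friction μN both act down the slope.
So 50.0 = 31.529 + μ × 47.294, giving μ = (50.0 − 31.529) / 47.294 = 0.3906.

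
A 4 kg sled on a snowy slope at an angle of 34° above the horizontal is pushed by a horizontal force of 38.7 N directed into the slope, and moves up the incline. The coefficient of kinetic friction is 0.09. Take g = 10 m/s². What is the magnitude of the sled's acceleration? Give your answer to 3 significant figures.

The horizontal push has components F cos 34° = 38.7 × 0.8290 = 32.082 N up the incline and F sin 34° = 38.7 × 0.5592 = 21.641 N pressing into the surface.
The normal force is therefore N = mg cos 34° + F sin 34° = 33.160 + 21.641 = 54.801 N, and kinetic friction down the slope is μN = 0.09 × 54.801 = 4.932 N.
Along the incline: F cos 34° − mg sin 34° − μN = ma, so 32.082 − 22.368 − 4.932 = 4 a, giving a = 1.1955 m/s².

1.20 m/s²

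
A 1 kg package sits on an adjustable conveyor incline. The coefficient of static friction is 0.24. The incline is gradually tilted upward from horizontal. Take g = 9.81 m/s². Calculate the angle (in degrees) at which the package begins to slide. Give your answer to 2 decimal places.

13.50°

At the threshold of sliding, static friction is at its maximum μ_s N and exactly balances the weight component along the incline: mg sin θ = μ_s mg cos θ.
Hence tan θ = μ_s = 0.24, so θ = arctan(0.24) = 13.4957°.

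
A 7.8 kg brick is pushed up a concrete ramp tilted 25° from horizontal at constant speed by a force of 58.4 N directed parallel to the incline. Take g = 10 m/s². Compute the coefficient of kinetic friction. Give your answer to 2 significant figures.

0.36

At constant speed ΣF = 0 along the incline. The applied 58.4 N acts up the slope; the weight component mg sin 25° = 32.964 N and kinetic friction μN both act down the slope.
So 58.4 = 32.964 + μ × 70.692, giving μ = (58.4 − 32.964) / 70.692 = 0.3598.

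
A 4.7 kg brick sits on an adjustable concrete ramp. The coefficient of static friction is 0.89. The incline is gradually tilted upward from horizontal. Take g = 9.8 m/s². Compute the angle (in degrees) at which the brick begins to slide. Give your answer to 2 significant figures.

At the threshold of sliding, static friction is at its maximum μ_s N and exactly balances the weight component along the incline: mg sin θ = μ_s mg cos θ.
Hence tan θ = μ_s = 0.89, so θ = arctan(0.89) = 41.6691°.

42°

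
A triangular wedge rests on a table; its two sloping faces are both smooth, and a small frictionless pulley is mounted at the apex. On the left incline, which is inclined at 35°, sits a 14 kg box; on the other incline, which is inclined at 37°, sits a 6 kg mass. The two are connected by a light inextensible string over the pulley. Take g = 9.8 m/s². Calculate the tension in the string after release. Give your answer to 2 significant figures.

Resolve each weight along its own incline: the 14 kg mass has component 14 × 9.8 × sin 35° = 78.695 N down its slope, and the 6 kg mass has 6 × 9.8 × sin 37° = 35.387 N down its slope.
The 14 kg side's 78.695 N exceeds the other side's 35.387 N, so that mass slides down and the 6 kg mass slides up. Taking that direction as positive, Newton's second law for the whole system gives 78.695 − 35.387 = (14 + 6) a, so a = 43.308 / 20 = 2.1654 m/s².
For the 6 kg mass (up-slope positive): T − 35.387 = 6 × 2.1654, so T = 48.379 N.

48 N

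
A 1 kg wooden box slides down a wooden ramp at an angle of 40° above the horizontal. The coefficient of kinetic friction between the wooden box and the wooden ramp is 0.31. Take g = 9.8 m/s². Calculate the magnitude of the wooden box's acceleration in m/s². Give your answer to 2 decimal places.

Resolving the weight along the incline: the component pulling the wooden box down the slope is mg sin 40° = 1 × 9.8 × 0.6428 = 6.299 N, and the normal force is N = mg cos 40° = 1 × 9.8 × 0.7660 = 7.507 N.
Kinetic friction acts up the slope with magnitude f = μN = 0.31 × 7.507 = 2.327 N.
Net force along the incline is 6.299 − 2.327 = 3.972 N, so a = 3.972 / 1 = 3.9720 m/s².

3.97 m/s²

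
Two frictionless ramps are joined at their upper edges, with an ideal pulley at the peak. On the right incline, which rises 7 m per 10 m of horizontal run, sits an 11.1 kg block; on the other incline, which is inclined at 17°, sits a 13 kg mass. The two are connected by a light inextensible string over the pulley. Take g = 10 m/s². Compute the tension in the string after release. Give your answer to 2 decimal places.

Resolve each weight along its own incline: the 11.1 kg mass has component 11.1 × 10 × sin 34.99° = 63.654 N down its slope, and the 13 kg mass has 13 × 10 × sin 17° = 38.008 N down its slope.
The 11.1 kg side's 63.654 N exceeds the other side's 38.008 N, so that mass slides down and the 13 kg mass slides up. Taking that direction as positive, Newton's second law for the whole system gives 63.654 − 38.008 = (11.1 + 13) a, so a = 25.646 / 24.1 = 1.0641 m/s².
For the 13 kg mass (up-slope positive): T − 38.008 = 13 × 1.0641, so T = 51.841 N.

51.84 N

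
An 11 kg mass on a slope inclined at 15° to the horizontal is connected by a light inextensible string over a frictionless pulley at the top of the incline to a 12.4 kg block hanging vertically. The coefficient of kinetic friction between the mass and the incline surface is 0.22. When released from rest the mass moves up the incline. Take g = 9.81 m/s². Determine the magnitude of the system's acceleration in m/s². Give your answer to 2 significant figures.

For the mass on the incline: the weight component along the slope is m₁g sin 15° = 11 × 9.81 × 0.2588 = 27.927 N and the normal force is N = m₁g cos 15° = 104.233 N.
Kinetic friction opposes the mass's motion up the incline: f = μN = 0.22 × 104.233 = 22.931 N acting down the slope.
Newton's second law for the mass (up-slope positive): T − 27.927 − 22.931 = 11 a. For the hanging block (downward positive): 12.4 × 9.81 − T = 12.4 a.
Adding the two equations eliminates T: 70.786 = 23.4 a, so a = 3.0250 m/s².

3.0 m/s²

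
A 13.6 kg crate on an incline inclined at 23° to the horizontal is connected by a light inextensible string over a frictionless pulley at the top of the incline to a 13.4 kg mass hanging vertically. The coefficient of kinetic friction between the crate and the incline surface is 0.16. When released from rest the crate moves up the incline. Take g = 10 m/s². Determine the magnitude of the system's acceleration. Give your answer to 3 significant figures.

For the crate on the incline: the weight component along the slope is m₁g sin 23° = 13.6 × 10 × 0.3907 = 53.135 N and the normal force is N = m₁g cos 23° = 125.189 N.
Kinetic friction opposes the crate's motion up the incline: f = μN = 0.16 × 125.189 = 20.030 N acting down the slope.
Newton's second law for the crate (up-slope positive): T − 53.135 − 20.030 = 13.6 a. For the hanging mass (downward positive): 13.4 × 10 − T = 13.4 a.
Adding the two equations eliminates T: 60.835 = 27 a, so a = 2.2531 m/s².

2.25 m/s²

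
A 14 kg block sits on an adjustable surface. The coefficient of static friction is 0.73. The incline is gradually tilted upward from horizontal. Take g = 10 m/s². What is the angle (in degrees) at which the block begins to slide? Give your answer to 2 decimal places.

At the threshold of sliding, static friction is at its maximum μ_s N and exactly balances the weight component along the incline: mg sin θ = μ_s mg cos θ.
Hence tan θ = μ_s = 0.73, so θ = arctan(0.73) = 36.1294°.

36.13°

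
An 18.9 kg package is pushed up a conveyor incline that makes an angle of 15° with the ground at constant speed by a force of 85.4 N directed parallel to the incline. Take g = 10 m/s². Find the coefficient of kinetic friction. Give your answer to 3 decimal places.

At constant speed ΣF = 0 along the incline. The applied 85.4 N acts up the slope; the weight component mg sin 15° = 48.917 N and kinetic friction μN both act down the slope.
So 85.4 = 48.917 + μ × 182.560, giving μ = (85.4 − 48.917) / 182.560 = 0.1998.

0.200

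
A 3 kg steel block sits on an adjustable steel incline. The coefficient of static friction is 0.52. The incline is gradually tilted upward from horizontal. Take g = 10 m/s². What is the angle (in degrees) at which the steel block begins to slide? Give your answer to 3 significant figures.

27.5°

At the threshold of sliding, static friction is at its maximum μ_s N and exactly balances the weight component along the incline: mg sin θ = μ_s mg cos θ.
Hence tan θ = μ_s = 0.52, so θ = arctan(0.52) = 27.4744°.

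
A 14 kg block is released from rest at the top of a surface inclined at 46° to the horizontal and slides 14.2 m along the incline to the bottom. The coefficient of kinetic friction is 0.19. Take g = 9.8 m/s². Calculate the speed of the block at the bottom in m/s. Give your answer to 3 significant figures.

The weight component along the incline is mg sin 46° = 98.693 N and the normal force is N = mg cos 46° = 95.307 N.
Friction up the slope is f = μN = 0.19 × 95.307 = 18.108 N, so the net downslope force is 98.693 − 18.108 = 80.585 N and a = 80.585 / 14 = 5.7561 m/s².
Starting from rest over a distance of 14.2 m, v² = 2aL = 2 × 5.7561 × 14.2 = 163.4732, so v = 12.7857 m/s.

12.8 m/s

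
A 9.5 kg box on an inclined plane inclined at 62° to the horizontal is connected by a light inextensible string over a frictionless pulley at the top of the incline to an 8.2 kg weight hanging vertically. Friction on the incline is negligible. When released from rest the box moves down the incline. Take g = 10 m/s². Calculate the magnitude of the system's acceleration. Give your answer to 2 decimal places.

0.11 m/s²

For the box on the incline: the weight component along the slope is m₁g sin 62° = 9.5 × 10 × 0.8829 = 83.876 N and the normal force is N = m₁g cos 62° = 44.600 N.
Newton's second law for the box (down-slope positive): 83.876 − T = 9.5 a. For the hanging weight (upward positive): T − 8.2 × 10 = 8.2 a.
Adding the two equations eliminates T: 1.876 = 17.7 a, so a = 0.1060 m/s².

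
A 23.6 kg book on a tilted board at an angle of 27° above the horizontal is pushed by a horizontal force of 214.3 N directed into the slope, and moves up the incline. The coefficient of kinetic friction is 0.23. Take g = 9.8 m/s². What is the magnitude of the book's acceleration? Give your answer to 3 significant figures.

The horizontal push has components F cos 27° = 214.3 × 0.8910 = 190.941 N up the incline and F sin 27° = 214.3 × 0.4540 = 97.292 N pressing into the surface.
The normal force is therefore N = mg cos 27° + F sin 27° = 206.070 + 97.292 = 303.362 N, and kinetic friction down the slope is μN = 0.23 × 303.362 = 69.773 N.
Along the incline: F cos 27° − mg sin 27° − μN = ma, so 190.941 − 105.001 − 69.773 = 23.6 a, giving a = 0.6850 m/s².

0.685 m/s²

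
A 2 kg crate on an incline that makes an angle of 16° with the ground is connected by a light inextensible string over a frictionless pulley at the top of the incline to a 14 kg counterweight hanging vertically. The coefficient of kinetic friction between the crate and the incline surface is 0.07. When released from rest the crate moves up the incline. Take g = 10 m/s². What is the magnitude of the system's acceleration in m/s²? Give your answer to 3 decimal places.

8.321 m/s²

For the crate on the incline: the weight component along the slope is m₁g sin 16° = 2 × 10 × 0.2756 = 5.512 N and the normal force is N = m₁g cos 16° = 19.225 N.
Kinetic friction opposes the crate's motion up the incline: f = μN = 0.07 × 19.225 = 1.346 N acting down the slope.
Newton's second law for the crate (up-slope positive): T − 5.512 − 1.346 = 2 a. For the hanging counterweight (downward positive): 14 × 10 − T = 14 a.
Adding the two equations eliminates T: 133.142 = 16 a, so a = 8.3214 m/s².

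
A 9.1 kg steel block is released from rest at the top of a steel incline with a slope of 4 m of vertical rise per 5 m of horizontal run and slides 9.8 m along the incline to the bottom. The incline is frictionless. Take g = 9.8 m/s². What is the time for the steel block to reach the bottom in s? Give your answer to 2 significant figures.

The weight component along the incline is mg sin 38.66° = 55.710 N and the normal force is N = mg cos 38.66° = 69.638 N.
With no friction, a = g sin 38.66° = 6.1220 m/s².
Starting from rest, L = ½at², so t = √(2L/a) = √(2 × 9.8 / 6.1220) = 1.7893 s.

1.8 s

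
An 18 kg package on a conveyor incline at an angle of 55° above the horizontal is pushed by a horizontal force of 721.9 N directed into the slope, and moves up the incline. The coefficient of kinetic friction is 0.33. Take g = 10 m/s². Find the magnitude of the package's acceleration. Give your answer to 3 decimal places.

2.078 m/s²

The horizontal push has components F cos 55° = 721.9 × 0.5736 = 414.082 N up the incline and F sin 55° = 721.9 × 0.8192 = 591.380 N pressing into the surface.
The normal force is therefore N = mg cos 55° + F sin 55° = 103.248 + 591.380 = 694.628 N, and kinetic friction down the slope is μN = 0.33 × 694.628 = 229.227 N.
Along the incline: F cos 55° − mg sin 55° − μN = ma, so 414.082 − 147.456 − 229.227 = 18 a, giving a = 2.0777 m/s².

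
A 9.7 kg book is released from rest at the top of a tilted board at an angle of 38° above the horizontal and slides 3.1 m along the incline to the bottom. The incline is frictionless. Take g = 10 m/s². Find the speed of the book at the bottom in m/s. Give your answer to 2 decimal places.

6.18 m/s

The weight component along the incline is mg sin 38° = 59.719 N and the normal force is N = mg cos 38° = 76.437 N.
With no friction, a = g sin 38° = 6.1566 m/s².
Starting from rest over a distance of 3.1 m, v² = 2aL = 2 × 6.1566 × 3.1 = 38.1709, so v = 6.1783 m/s.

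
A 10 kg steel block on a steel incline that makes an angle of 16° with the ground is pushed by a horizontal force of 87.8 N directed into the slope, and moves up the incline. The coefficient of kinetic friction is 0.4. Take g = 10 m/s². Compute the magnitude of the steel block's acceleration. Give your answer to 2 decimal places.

The horizontal push has components F cos 16° = 87.8 × 0.9613 = 84.402 N up the incline and F sin 16° = 87.8 × 0.2756 = 24.198 N pressing into the surface.
The normal force is therefore N = mg cos 16° + F sin 16° = 96.130 + 24.198 = 120.328 N, and kinetic friction down the slope is μN = 0.4 × 120.328 = 48.131 N.
Along the incline: F cos 16° − mg sin 16° − μN = ma, so 84.402 − 27.560 − 48.131 = 10 a, giving a = 0.8711 m/s².

0.87 m/s²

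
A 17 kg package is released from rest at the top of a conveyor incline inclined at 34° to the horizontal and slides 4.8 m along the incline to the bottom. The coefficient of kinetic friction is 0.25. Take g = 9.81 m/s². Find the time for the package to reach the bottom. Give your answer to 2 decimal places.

The weight component along the incline is mg sin 34° = 93.257 N and the normal force is N = mg cos 34° = 138.259 N.
Friction up the slope is f = μN = 0.25 × 138.259 = 34.565 N, so the net downslope force is 93.257 − 34.565 = 58.692 N and a = 58.692 / 17 = 3.4525 m/s².
Starting from rest, L = ½at², so t = √(2L/a) = √(2 × 4.8 / 3.4525) = 1.6675 s.

1.67 s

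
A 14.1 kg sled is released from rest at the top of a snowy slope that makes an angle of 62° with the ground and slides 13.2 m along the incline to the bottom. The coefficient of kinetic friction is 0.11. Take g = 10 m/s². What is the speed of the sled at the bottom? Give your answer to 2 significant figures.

15 m/s

The weight component along the incline is mg sin 62° = 124.496 N and the normal force is N = mg cos 62° = 66.195 N.
Friction up the slope is f = μN = 0.11 × 66.195 = 7.281 N, so the net downslope force is 124.496 − 7.281 = 117.215 N and a = 117.215 / 14.1 = 8.3131 m/s².
Starting from rest over a distance of 13.2 m, v² = 2aL = 2 × 8.3131 × 13.2 = 219.4658, so v = 14.8144 m/s.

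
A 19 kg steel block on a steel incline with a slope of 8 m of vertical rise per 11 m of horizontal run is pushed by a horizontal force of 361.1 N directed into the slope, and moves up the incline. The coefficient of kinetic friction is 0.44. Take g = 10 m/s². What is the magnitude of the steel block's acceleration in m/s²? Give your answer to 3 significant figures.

The horizontal push has components F cos 36.03° = 361.1 × 0.8087 = 292.022 N up the incline and F sin 36.03° = 361.1 × 0.5882 = 212.399 N pressing into the surface.
The normal force is therefore N = mg cos 36.03° + F sin 36.03° = 153.653 + 212.399 = 366.052 N, and kinetic friction down the slope is μN = 0.44 × 366.052 = 161.063 N.
Along the incline: F cos 36.03° − mg sin 36.03° − μN = ma, so 292.022 − 111.758 − 161.063 = 19 a, giving a = 1.0106 m/s².

1.01 m/s²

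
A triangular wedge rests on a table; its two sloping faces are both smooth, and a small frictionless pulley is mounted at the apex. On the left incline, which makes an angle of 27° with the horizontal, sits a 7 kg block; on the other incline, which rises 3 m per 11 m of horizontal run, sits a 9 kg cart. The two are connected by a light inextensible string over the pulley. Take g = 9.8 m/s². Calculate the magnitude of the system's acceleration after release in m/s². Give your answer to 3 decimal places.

Resolve each weight along its own incline: the 7 kg mass has component 7 × 9.8 × sin 27° = 31.144 N down its slope, and the 9 kg mass has 9 × 9.8 × sin 15.26° = 23.207 N down its slope.
The 7 kg side's 31.144 N exceeds the other side's 23.207 N, so that mass slides down and the 9 kg mass slides up. Taking that direction as positive, Newton's second law for the whole system gives 31.144 − 23.207 = (7 + 9) a, so a = 7.937 / 16 = 0.4961 m/s².

0.496 m/s²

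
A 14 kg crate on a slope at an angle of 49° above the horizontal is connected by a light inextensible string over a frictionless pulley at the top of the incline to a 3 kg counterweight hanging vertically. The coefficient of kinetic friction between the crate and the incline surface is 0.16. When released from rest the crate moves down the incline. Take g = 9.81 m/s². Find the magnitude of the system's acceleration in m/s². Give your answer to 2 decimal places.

3.52 m/s²

For the crate on the incline: the weight component along the slope is m₁g sin 49° = 14 × 9.81 × 0.7547 = 103.650 N and the normal force is N = m₁g cos 49° = 90.103 N.
Kinetic friction opposes the crate's motion down the incline: f = μN = 0.16 × 90.103 = 14.416 N acting up the slope.
Newton's second law for the crate (down-slope positive): 103.650 − 14.416 − T = 14 a. For the hanging counterweight (upward positive): T − 3 × 9.81 = 3 a.
Adding the two equations eliminates T: 59.804 = 17 a, so a = 3.5179 m/s².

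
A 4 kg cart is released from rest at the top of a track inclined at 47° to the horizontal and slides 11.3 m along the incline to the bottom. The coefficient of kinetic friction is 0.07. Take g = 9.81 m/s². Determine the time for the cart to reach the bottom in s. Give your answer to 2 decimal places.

The weight component along the incline is mg sin 47° = 28.698 N and the normal force is N = mg cos 47° = 26.762 N.
Friction up the slope is f = μN = 0.07 × 26.762 = 1.873 N, so the net downslope force is 28.698 − 1.873 = 26.825 N and a = 26.825 / 4 = 6.7062 m/s².
Starting from rest, L = ½at², so t = √(2L/a) = √(2 × 11.3 / 6.7062) = 1.8358 s.

1.84 s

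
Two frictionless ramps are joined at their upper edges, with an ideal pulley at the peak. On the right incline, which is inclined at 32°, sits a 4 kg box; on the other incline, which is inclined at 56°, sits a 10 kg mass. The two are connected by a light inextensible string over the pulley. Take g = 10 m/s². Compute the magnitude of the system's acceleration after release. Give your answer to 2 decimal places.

4.41 m/s²

Resolve each weight along its own incline: the 4 kg mass has component 4 × 10 × sin 32° = 21.197 N down its slope, and the 10 kg mass has 10 × 10 × sin 56° = 82.904 N down its slope.
The 10 kg side's 82.904 N exceeds the other side's 21.197 N, so that mass slides down and the 4 kg mass slides up. Taking that direction as positive, Newton's second law for the whole system gives 82.904 − 21.197 = (4 + 10) a, so a = 61.707 / 14 = 4.4076 m/s².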